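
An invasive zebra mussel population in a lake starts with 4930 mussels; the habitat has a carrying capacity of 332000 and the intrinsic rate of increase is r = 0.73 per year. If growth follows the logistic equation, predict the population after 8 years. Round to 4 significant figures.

278300 mussels

A = (K − N₀)/N₀ = (332000 − 4930)/4930 = 66.343.
N(t) = K/(1 + A·e^(−rt)) = 332000/(1 + 66.343×e^(−0.73×8)).
e^(−5.84) = 0.0029088; denominator = 1 + 66.343×0.0029088 = 1.193.
N = 332000/1.193 = 278295.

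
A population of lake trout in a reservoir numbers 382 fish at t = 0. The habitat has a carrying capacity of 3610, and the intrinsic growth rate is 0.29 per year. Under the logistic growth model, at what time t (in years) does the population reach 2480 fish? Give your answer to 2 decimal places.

A = (K − N₀)/N₀ = (3610 − 382)/382 = 8.4503.
Solve 3610/(1 + 8.4503·e^(−0.29t)) = 2480: 1 + 8.4503·e^(−0.29t) = 1.4556, so e^(−0.29t) = 0.0539208.
−0.29·t = ln(0.0539208) = -2.9202, so t = 2.9202/0.29 = 10.07.

10.07 years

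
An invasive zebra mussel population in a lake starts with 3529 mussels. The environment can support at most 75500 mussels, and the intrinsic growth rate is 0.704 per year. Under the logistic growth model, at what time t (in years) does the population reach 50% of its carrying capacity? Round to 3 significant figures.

4.28 years

A = (K − N₀)/N₀ = (75500 − 3529)/3529 = 20.394.
Solve 75500/(1 + 20.394·e^(−0.704t)) = 37750: 1 + 20.394·e^(−0.704t) = 2, so e^(−0.704t) = 0.0490336.
−0.704·t = ln(0.0490336) = -3.0152, so t = 3.0152/0.704 = 4.283.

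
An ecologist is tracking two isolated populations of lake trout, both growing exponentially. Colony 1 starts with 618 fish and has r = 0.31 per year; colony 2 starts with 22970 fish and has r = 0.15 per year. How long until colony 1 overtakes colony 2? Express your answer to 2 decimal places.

Set 618·e^(0.31t) = 22970·e^(0.15t).
e^((0.31 − 0.15)t) = 22970/618 → e^(0.16·t) = 37.168.
0.16·t = ln(37.168) = 3.6155, so t = 3.6155/0.16 = 22.597.

22.60 years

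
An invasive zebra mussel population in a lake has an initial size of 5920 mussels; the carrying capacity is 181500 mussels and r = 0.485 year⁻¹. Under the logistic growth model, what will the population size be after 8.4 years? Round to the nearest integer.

120640 mussels

A = (K − N₀)/N₀ = (181500 − 5920)/5920 = 29.659.
N(t) = K/(1 + A·e^(−rt)) = 181500/(1 + 29.659×e^(−0.485×8.4)).
e^(−4.074) = 0.017009; denominator = 1 + 29.659×0.017009 = 1.5045.
N = 181500/1.5045 = 120640.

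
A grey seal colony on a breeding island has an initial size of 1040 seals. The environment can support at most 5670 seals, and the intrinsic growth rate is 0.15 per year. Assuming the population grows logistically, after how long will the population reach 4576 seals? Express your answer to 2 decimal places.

19.50 years

A = (K − N₀)/N₀ = (5670 − 1040)/1040 = 4.4519.
Solve 5670/(1 + 4.4519·e^(−0.15t)) = 4576: 1 + 4.4519·e^(−0.15t) = 1.2391, so e^(−0.15t) = 0.0537012.
−0.15·t = ln(0.0537012) = -2.9243, so t = 2.9243/0.15 = 19.495.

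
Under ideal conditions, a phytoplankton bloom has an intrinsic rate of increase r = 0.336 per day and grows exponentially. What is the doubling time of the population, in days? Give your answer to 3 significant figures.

2.06 days

Doubling time t_d = ln(2)/r = 0.6931/0.336 = 2.0629.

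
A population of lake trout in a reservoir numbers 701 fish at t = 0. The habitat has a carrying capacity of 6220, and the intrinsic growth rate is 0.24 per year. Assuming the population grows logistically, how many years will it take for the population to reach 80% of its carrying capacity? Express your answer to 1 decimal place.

14.4 years

A = (K − N₀)/N₀ = (6220 − 701)/701 = 7.873.
Solve 6220/(1 + 7.873·e^(−0.24t)) = 4976: 1 + 7.873·e^(−0.24t) = 1.25, so e^(−0.24t) = 0.0317539.
−0.24·t = ln(0.0317539) = -3.4497, so t = 3.4497/0.24 = 14.374.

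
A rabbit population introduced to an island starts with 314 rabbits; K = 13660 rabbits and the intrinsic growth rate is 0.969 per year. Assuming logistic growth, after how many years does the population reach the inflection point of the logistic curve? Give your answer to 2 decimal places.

3.87 years

Logistic growth is fastest at N = K/2 = 6830.
A = (K − N₀)/N₀ = 42.503. Set K/(1 + A·e^(−rt)) = K/2 → A·e^(−rt) = 1.
e^(−0.969t) = 1/42.503 = 0.0235276, so t = ln(42.503)/0.969 = 3.7496/0.969 = 3.8695.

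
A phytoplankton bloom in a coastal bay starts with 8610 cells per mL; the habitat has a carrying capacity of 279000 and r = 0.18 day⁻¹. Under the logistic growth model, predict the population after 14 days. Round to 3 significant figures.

79100 cells per mL

A = (K − N₀)/N₀ = (279000 − 8610)/8610 = 31.404.
N(t) = K/(1 + A·e^(−rt)) = 279000/(1 + 31.404×e^(−0.18×14)).
e^(−2.52) = 0.08046; denominator = 1 + 31.404×0.08046 = 3.5268.
N = 279000/3.5268 = 79109.3.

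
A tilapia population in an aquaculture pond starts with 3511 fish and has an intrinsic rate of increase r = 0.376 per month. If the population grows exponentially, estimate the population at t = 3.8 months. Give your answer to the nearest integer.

14654 fish

N(t) = N₀·e^(rt) = 3511 × e^(0.376×3.8) = 3511 × e^1.429.
e^1.429 ≈ 4.1737, so N ≈ 3511 × 4.1737 = 14653.8.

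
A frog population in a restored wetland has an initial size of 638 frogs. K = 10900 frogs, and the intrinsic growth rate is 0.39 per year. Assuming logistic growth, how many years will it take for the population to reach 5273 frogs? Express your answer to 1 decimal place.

7.0 years

A = (K − N₀)/N₀ = (10900 − 638)/638 = 16.085.
Solve 10900/(1 + 16.085·e^(−0.39t)) = 5273: 1 + 16.085·e^(−0.39t) = 2.0671, so e^(−0.39t) = 0.0663449.
−0.39·t = ln(0.0663449) = -2.7129, so t = 2.7129/0.39 = 6.9561.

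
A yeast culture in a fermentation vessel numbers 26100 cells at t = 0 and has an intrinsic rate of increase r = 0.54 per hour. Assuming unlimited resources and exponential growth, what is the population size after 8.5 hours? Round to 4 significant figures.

2571000 cells

N(t) = N₀·e^(rt) = 26100 × e^(0.54×8.5) = 26100 × e^4.59.
e^4.59 ≈ 98.494, so N ≈ 26100 × 98.494 = 2.570705×10^6.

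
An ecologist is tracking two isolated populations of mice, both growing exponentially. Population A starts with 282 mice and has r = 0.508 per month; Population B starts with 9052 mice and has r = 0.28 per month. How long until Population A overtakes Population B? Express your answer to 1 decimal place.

15.2 months

Set 282·e^(0.508t) = 9052·e^(0.28t).
e^((0.508 − 0.28)t) = 9052/282 → e^(0.228·t) = 32.099.
0.228·t = ln(32.099) = 3.4688, so t = 3.4688/0.228 = 15.214.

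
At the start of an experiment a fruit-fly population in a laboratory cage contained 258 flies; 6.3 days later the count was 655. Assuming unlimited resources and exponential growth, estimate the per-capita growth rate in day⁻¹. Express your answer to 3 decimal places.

0.148 per day

From N(t) = N₀·e^(rt): e^(r·6.3) = 655/258 = 2.5388.
r·6.3 = ln(2.5388) = 0.93168, so r = 0.93168/6.3 = 0.14789.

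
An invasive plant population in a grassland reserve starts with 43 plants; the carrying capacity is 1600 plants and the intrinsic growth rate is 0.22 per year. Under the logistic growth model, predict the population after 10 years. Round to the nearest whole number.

A = (K − N₀)/N₀ = (1600 − 43)/43 = 36.209.
N(t) = K/(1 + A·e^(−rt)) = 1600/(1 + 36.209×e^(−0.22×10)).
e^(−2.2) = 0.1108; denominator = 1 + 36.209×0.1108 = 5.0121.
N = 1600/5.0121 = 319.227.

319 plants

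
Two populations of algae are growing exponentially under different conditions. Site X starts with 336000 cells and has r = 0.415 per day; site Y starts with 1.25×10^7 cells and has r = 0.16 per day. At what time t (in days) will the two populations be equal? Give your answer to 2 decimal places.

Set 336000·e^(0.415t) = 1.25×10^7·e^(0.16t).
e^((0.415 − 0.16)t) = 1.25×10^7/336000 → e^(0.255·t) = 37.202.
0.255·t = ln(37.202) = 3.6164, so t = 3.6164/0.255 = 14.182.

14.18 days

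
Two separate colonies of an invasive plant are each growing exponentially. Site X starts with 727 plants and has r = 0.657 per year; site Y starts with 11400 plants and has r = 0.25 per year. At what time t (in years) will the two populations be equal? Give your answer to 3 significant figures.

6.76 years

Set 727·e^(0.657t) = 11400·e^(0.25t).
e^((0.657 − 0.25)t) = 11400/727 → e^(0.407·t) = 15.681.
0.407·t = ln(15.681) = 2.7524, so t = 2.7524/0.407 = 6.7628.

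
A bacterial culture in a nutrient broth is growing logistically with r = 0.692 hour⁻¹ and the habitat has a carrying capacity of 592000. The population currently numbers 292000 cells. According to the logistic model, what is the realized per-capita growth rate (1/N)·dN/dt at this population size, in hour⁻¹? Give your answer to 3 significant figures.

0.351 per hour

(1/N)·dN/dt = r(1 − N/K) = 0.692 × (1 − 292000/592000).
= 0.692 × 0.50676 = 0.35068.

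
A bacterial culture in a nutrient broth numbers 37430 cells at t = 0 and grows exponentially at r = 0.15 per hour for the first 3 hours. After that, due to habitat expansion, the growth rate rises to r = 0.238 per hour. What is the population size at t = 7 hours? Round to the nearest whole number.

Phase 1: N(3) = 37430·e^(0.15×3) = 37430·e^0.45 = 58701.9.
Phase 2 runs for 7 − 3 = 4 hours at r = 0.238.
N(7) = 58701.9·e^(0.238×4) = 58701.9·e^0.952 = 152090.

152090 cells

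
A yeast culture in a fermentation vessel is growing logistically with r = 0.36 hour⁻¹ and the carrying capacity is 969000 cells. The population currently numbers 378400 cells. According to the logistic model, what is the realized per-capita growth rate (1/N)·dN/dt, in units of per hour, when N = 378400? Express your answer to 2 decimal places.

0.22 per hour

(1/N)·dN/dt = r(1 − N/K) = 0.36 × (1 − 378400/969000).
= 0.36 × 0.60949 = 0.21942.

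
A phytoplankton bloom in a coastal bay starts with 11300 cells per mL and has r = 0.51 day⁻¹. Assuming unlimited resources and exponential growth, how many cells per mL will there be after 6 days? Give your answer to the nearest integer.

N(t) = N₀·e^(rt) = 11300 × e^(0.51×6) = 11300 × e^3.06.
e^3.06 ≈ 21.328, so N ≈ 11300 × 21.328 = 241001.

241001 cells per mL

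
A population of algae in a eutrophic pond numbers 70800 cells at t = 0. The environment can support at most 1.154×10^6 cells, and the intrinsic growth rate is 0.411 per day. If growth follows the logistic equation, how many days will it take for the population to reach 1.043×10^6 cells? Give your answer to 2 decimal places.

A = (K − N₀)/N₀ = (1.154×10^6 − 70800)/70800 = 15.299.
Solve 1.154×10^6/(1 + 15.299·e^(−0.411t)) = 1.043×10^6: 1 + 15.299·e^(−0.411t) = 1.1064, so e^(−0.411t) = 0.00695606.
−0.411·t = ln(0.00695606) = -4.9681, so t = 4.9681/0.411 = 12.088.

12.09 days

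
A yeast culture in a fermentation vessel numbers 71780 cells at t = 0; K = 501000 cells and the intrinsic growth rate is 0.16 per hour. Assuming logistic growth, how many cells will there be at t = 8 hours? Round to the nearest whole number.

A = (K − N₀)/N₀ = (501000 − 71780)/71780 = 5.9797.
N(t) = K/(1 + A·e^(−rt)) = 501000/(1 + 5.9797×e^(−0.16×8)).
e^(−1.28) = 0.27804; denominator = 1 + 5.9797×0.27804 = 2.6626.
N = 501000/2.6626 = 188164.

188164 cells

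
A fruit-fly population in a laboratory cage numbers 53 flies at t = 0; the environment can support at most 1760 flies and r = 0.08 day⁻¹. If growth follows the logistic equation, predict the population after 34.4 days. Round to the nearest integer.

A = (K − N₀)/N₀ = (1760 − 53)/53 = 32.208.
N(t) = K/(1 + A·e^(−rt)) = 1760/(1 + 32.208×e^(−0.08×34.4)).
e^(−2.752) = 0.0638; denominator = 1 + 32.208×0.0638 = 3.0548.
N = 1760/3.0548 = 576.134.

576 flies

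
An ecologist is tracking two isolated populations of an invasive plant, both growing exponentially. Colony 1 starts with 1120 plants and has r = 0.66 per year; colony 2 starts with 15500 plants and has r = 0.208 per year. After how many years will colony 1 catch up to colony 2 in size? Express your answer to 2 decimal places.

Set 1120·e^(0.66t) = 15500·e^(0.208t).
e^((0.66 − 0.208)t) = 15500/1120 → e^(0.452·t) = 13.839.
0.452·t = ln(13.839) = 2.6275, so t = 2.6275/0.452 = 5.8131.

5.81 years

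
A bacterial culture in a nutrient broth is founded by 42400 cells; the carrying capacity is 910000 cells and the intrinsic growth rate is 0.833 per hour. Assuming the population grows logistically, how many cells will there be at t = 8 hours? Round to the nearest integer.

886844 cells

A = (K − N₀)/N₀ = (910000 − 42400)/42400 = 20.462.
N(t) = K/(1 + A·e^(−rt)) = 910000/(1 + 20.462×e^(−0.833×8)).
e^(−6.664) = 0.001276; denominator = 1 + 20.462×0.001276 = 1.0261.
N = 910000/1.0261 = 886844.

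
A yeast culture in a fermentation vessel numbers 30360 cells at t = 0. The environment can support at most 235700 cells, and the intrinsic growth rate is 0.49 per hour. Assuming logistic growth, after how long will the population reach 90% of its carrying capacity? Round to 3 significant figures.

A = (K − N₀)/N₀ = (235700 − 30360)/30360 = 6.7635.
Solve 235700/(1 + 6.7635·e^(−0.49t)) = 212130: 1 + 6.7635·e^(−0.49t) = 1.1111, so e^(−0.49t) = 0.016428.
−0.49·t = ln(0.016428) = -4.1088, so t = 4.1088/0.49 = 8.3852.

8.39 hours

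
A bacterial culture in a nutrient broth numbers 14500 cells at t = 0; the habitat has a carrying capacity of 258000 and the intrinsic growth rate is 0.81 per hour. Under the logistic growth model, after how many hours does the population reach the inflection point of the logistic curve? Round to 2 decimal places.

3.48 hours

Logistic growth is fastest at N = K/2 = 129000.
A = (K − N₀)/N₀ = 16.793. Set K/(1 + A·e^(−rt)) = K/2 → A·e^(−rt) = 1.
e^(−0.81t) = 1/16.793 = 0.0595483, so t = ln(16.793)/0.81 = 2.821/0.81 = 3.4827.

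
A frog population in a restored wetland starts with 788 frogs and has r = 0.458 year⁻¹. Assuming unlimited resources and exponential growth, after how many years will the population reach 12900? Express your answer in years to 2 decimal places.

6.10 years

Set N₀·e^(rt) = 12900: e^(0.458·t) = 12900/788 = 16.371.
0.458·t = ln(16.371) = 2.7955, so t = 2.7955/0.458 = 6.1037.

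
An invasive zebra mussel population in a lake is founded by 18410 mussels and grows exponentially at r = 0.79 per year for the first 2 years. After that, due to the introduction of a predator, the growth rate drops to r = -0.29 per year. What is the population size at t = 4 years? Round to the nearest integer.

50044 mussels

Phase 1: N(2) = 18410·e^(0.79×2) = 18410·e^1.58 = 89379.7.
Phase 2 runs for 4 − 2 = 2 years at r = -0.29.
N(4) = 89379.7·e^(-0.29×2) = 89379.7·e^-0.58 = 50043.6.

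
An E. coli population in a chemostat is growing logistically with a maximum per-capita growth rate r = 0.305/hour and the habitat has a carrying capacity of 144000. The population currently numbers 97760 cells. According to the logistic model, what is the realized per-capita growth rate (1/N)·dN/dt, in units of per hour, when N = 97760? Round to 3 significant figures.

(1/N)·dN/dt = r(1 − N/K) = 0.305 × (1 − 97760/144000).
= 0.305 × 0.32111 = 0.097939.

0.0979 per hour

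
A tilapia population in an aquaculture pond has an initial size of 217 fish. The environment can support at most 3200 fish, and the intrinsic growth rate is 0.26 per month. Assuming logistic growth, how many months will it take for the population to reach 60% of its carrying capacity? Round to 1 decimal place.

A = (K − N₀)/N₀ = (3200 − 217)/217 = 13.747.
Solve 3200/(1 + 13.747·e^(−0.26t)) = 1920: 1 + 13.747·e^(−0.26t) = 1.6667, so e^(−0.26t) = 0.048497.
−0.26·t = ln(0.048497) = -3.0263, so t = 3.0263/0.26 = 11.639.

11.6 months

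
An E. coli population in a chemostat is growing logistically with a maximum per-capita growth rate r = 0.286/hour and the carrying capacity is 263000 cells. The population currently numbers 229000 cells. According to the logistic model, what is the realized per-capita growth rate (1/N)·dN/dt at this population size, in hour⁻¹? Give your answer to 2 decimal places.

0.04 per hour

(1/N)·dN/dt = r(1 − N/K) = 0.286 × (1 − 229000/263000).
= 0.286 × 0.12928 = 0.036973.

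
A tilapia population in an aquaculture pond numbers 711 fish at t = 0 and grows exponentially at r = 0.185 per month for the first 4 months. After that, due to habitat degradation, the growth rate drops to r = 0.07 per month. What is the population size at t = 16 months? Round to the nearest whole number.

3452 fish

Phase 1: N(4) = 711·e^(0.185×4) = 711·e^0.74 = 1490.21.
Phase 2 runs for 16 − 4 = 12 months at r = 0.07.
N(16) = 1490.21·e^(0.07×12) = 1490.21·e^0.84 = 3451.87.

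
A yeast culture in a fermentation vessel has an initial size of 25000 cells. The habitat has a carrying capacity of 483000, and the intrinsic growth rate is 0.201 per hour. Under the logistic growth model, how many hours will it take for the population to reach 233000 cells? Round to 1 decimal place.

A = (K − N₀)/N₀ = (483000 − 25000)/25000 = 18.32.
Solve 483000/(1 + 18.32·e^(−0.201t)) = 233000: 1 + 18.32·e^(−0.201t) = 2.073, so e^(−0.201t) = 0.0585678.
−0.201·t = ln(0.0585678) = -2.8376, so t = 2.8376/0.201 = 14.117.

14.1 hours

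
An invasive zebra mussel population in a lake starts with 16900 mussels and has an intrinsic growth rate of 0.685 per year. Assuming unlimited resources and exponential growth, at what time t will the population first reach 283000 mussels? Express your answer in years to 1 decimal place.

4.1 years

Set N₀·e^(rt) = 283000: e^(0.685·t) = 283000/16900 = 16.746.
0.685·t = ln(16.746) = 2.8181, so t = 2.8181/0.685 = 4.1141.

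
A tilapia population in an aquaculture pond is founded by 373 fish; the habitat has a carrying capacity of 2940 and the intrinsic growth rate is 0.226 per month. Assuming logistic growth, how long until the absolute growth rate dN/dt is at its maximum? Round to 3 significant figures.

8.54 months

Logistic growth is fastest at N = K/2 = 1470.
A = (K − N₀)/N₀ = 6.882. Set K/(1 + A·e^(−rt)) = K/2 → A·e^(−rt) = 1.
e^(−0.226t) = 1/6.882 = 0.145306, so t = ln(6.882)/0.226 = 1.9289/0.226 = 8.535.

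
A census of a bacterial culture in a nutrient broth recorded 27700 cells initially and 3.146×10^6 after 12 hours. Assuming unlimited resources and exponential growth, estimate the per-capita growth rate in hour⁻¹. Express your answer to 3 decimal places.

From N(t) = N₀·e^(rt): e^(r·12) = 3.146×10^6/27700 = 113.57.
r·12 = ln(113.57) = 4.7325, so r = 4.7325/12 = 0.39437.

0.394 per hour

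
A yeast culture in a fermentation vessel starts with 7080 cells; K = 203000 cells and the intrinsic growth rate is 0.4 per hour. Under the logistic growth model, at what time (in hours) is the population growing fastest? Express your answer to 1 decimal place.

8.3 hours

Logistic growth is fastest at N = K/2 = 101500.
A = (K − N₀)/N₀ = 27.672. Set K/(1 + A·e^(−rt)) = K/2 → A·e^(−rt) = 1.
e^(−0.4t) = 1/27.672 = 0.0361372, so t = ln(27.672)/0.4 = 3.3204/0.4 = 8.3011.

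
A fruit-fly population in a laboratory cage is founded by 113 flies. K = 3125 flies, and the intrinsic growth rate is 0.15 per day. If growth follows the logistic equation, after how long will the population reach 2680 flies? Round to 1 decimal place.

A = (K − N₀)/N₀ = (3125 − 113)/113 = 26.655.
Solve 3125/(1 + 26.655·e^(−0.15t)) = 2680: 1 + 26.655·e^(−0.15t) = 1.166, so e^(−0.15t) = 0.00622944.
−0.15·t = ln(0.00622944) = -5.0785, so t = 5.0785/0.15 = 33.856.

33.9 days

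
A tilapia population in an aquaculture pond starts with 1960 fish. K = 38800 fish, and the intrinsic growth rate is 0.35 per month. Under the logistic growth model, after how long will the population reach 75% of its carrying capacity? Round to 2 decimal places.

A = (K − N₀)/N₀ = (38800 − 1960)/1960 = 18.796.
Solve 38800/(1 + 18.796·e^(−0.35t)) = 29100: 1 + 18.796·e^(−0.35t) = 1.3333, so e^(−0.35t) = 0.0177343.
−0.35·t = ln(0.0177343) = -4.0323, so t = 4.0323/0.35 = 11.521.

11.52 months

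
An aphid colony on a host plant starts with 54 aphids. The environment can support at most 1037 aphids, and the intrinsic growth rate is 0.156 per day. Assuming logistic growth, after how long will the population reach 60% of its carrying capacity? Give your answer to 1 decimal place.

A = (K − N₀)/N₀ = (1037 − 54)/54 = 18.204.
Solve 1037/(1 + 18.204·e^(−0.156t)) = 622.2: 1 + 18.204·e^(−0.156t) = 1.6667, so e^(−0.156t) = 0.0366226.
−0.156·t = ln(0.0366226) = -3.3071, so t = 3.3071/0.156 = 21.199.

21.2 days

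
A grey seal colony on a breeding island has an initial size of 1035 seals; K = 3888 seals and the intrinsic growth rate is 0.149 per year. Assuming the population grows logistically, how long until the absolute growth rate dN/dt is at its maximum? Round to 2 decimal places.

6.81 years

Logistic growth is fastest at N = K/2 = 1944.
A = (K − N₀)/N₀ = 2.7565. Set K/(1 + A·e^(−rt)) = K/2 → A·e^(−rt) = 1.
e^(−0.149t) = 1/2.7565 = 0.362776, so t = ln(2.7565)/0.149 = 1.014/0.149 = 6.8052.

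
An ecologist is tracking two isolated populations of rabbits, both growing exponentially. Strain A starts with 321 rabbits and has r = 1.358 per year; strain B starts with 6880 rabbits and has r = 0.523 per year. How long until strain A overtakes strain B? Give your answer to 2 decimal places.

3.67 years

Set 321·e^(1.358t) = 6880·e^(0.523t).
e^((1.358 − 0.523)t) = 6880/321 → e^(0.835·t) = 21.433.
0.835·t = ln(21.433) = 3.0649, so t = 3.0649/0.835 = 3.6706.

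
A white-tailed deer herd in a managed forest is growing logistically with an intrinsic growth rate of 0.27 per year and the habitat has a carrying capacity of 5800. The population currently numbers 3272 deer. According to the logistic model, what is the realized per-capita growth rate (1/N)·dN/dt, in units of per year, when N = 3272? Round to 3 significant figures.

0.118 per year

(1/N)·dN/dt = r(1 − N/K) = 0.27 × (1 − 3272/5800).
= 0.27 × 0.43586 = 0.11768.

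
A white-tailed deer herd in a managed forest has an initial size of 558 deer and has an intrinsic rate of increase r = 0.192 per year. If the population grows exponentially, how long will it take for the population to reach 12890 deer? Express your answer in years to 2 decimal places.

Set N₀·e^(rt) = 12890: e^(0.192·t) = 12890/558 = 23.1.
0.192·t = ln(23.1) = 3.1398, so t = 3.1398/0.192 = 16.353.

16.35 years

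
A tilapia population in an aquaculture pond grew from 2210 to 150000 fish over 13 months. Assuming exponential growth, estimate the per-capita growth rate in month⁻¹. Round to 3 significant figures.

From N(t) = N₀·e^(rt): e^(r·13) = 150000/2210 = 67.873.
r·13 = ln(67.873) = 4.2176, so r = 4.2176/13 = 0.32443.

0.324 per month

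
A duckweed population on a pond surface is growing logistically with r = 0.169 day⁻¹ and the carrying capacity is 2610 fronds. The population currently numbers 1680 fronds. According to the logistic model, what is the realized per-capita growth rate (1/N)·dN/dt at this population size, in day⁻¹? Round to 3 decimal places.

(1/N)·dN/dt = r(1 − N/K) = 0.169 × (1 − 1680/2610).
= 0.169 × 0.35632 = 0.060218.

0.060 per day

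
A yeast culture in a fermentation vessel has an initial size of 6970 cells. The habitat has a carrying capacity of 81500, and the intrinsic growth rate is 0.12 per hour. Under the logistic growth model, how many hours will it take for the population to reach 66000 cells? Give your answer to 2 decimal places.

A = (K − N₀)/N₀ = (81500 − 6970)/6970 = 10.693.
Solve 81500/(1 + 10.693·e^(−0.12t)) = 66000: 1 + 10.693·e^(−0.12t) = 1.2348, so e^(−0.12t) = 0.0219629.
−0.12·t = ln(0.0219629) = -3.8184, so t = 3.8184/0.12 = 31.82.

31.82 hours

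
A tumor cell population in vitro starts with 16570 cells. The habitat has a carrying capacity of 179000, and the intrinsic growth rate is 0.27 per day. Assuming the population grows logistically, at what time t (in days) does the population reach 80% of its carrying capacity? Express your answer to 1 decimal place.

13.6 days

A = (K − N₀)/N₀ = (179000 − 16570)/16570 = 9.8027.
Solve 179000/(1 + 9.8027·e^(−0.27t)) = 143200: 1 + 9.8027·e^(−0.27t) = 1.25, so e^(−0.27t) = 0.0255033.
−0.27·t = ln(0.0255033) = -3.6689, so t = 3.6689/0.27 = 13.589.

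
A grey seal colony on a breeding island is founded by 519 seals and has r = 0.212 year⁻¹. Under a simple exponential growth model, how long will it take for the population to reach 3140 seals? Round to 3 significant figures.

8.49 years

Set N₀·e^(rt) = 3140: e^(0.212·t) = 3140/519 = 6.0501.
0.212·t = ln(6.0501) = 1.8001, so t = 1.8001/0.212 = 8.4909.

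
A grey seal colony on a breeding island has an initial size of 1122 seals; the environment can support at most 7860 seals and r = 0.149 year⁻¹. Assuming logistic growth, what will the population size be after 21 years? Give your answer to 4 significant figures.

6224 seals

A = (K − N₀)/N₀ = (7860 − 1122)/1122 = 6.0053.
N(t) = K/(1 + A·e^(−rt)) = 7860/(1 + 6.0053×e^(−0.149×21)).
e^(−3.129) = 0.043762; denominator = 1 + 6.0053×0.043762 = 1.2628.
N = 7860/1.2628 = 6224.25.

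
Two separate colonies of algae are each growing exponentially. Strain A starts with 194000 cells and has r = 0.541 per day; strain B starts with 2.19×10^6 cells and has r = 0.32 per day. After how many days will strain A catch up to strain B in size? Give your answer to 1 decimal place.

Set 194000·e^(0.541t) = 2.19×10^6·e^(0.32t).
e^((0.541 − 0.32)t) = 2.19×10^6/194000 → e^(0.221·t) = 11.289.
0.221·t = ln(11.289) = 2.4238, so t = 2.4238/0.221 = 10.967.

11.0 days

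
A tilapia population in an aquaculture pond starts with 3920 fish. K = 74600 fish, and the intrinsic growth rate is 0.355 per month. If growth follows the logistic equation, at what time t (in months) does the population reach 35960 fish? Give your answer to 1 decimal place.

7.9 months

A = (K − N₀)/N₀ = (74600 − 3920)/3920 = 18.031.
Solve 74600/(1 + 18.031·e^(−0.355t)) = 35960: 1 + 18.031·e^(−0.355t) = 2.0745, so e^(−0.355t) = 0.0595946.
−0.355·t = ln(0.0595946) = -2.8202, so t = 2.8202/0.355 = 7.9442.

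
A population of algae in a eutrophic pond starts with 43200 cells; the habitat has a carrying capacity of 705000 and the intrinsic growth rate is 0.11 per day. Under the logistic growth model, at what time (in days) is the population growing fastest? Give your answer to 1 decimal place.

Logistic growth is fastest at N = K/2 = 352500.
A = (K − N₀)/N₀ = 15.319. Set K/(1 + A·e^(−rt)) = K/2 → A·e^(−rt) = 1.
e^(−0.11t) = 1/15.319 = 0.0652765, so t = ln(15.319)/0.11 = 2.7291/0.11 = 24.81.

24.8 days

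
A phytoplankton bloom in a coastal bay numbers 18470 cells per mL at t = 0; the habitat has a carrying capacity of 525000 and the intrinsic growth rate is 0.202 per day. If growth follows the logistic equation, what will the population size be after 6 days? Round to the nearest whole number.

57305 cells per mL

A = (K − N₀)/N₀ = (525000 − 18470)/18470 = 27.424.
N(t) = K/(1 + A·e^(−rt)) = 525000/(1 + 27.424×e^(−0.202×6)).
e^(−1.212) = 0.2976; denominator = 1 + 27.424×0.2976 = 9.1616.
N = 525000/9.1616 = 57304.6.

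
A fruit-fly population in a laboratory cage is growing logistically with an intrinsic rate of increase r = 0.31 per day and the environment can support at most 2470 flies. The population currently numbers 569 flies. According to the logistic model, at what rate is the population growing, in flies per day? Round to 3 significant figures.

dN/dt = rN(1 − N/K) = 0.31 × 569 × (1 − 569/2470).
1 − 569/2470 = 0.76964; dN/dt = 0.31 × 569 × 0.76964 = 135.76.

136 flies per day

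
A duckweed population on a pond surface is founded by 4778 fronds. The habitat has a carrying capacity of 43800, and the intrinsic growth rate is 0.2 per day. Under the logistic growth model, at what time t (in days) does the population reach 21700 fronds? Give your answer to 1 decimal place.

10.4 days

A = (K − N₀)/N₀ = (43800 − 4778)/4778 = 8.167.
Solve 43800/(1 + 8.167·e^(−0.2t)) = 21700: 1 + 8.167·e^(−0.2t) = 2.0184, so e^(−0.2t) = 0.124701.
−0.2·t = ln(0.124701) = -2.0818, so t = 2.0818/0.2 = 10.409.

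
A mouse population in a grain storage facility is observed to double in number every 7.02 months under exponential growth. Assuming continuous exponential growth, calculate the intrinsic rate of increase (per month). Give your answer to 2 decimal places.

0.10 per month

r = ln(2)/t_d = 0.6931/7.02 = 0.098739.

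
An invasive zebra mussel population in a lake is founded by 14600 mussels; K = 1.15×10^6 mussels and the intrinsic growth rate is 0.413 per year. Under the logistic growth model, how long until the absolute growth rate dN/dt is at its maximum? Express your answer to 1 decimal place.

Logistic growth is fastest at N = K/2 = 575000.
A = (K − N₀)/N₀ = 77.767. Set K/(1 + A·e^(−rt)) = K/2 → A·e^(−rt) = 1.
e^(−0.413t) = 1/77.767 = 0.0128589, so t = ln(77.767)/0.413 = 4.3537/0.413 = 10.542.

10.5 years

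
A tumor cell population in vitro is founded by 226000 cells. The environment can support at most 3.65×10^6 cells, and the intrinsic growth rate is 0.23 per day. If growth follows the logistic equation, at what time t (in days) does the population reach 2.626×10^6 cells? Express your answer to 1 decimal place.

15.9 days

A = (K − N₀)/N₀ = (3.65×10^6 − 226000)/226000 = 15.15.
Solve 3.65×10^6/(1 + 15.15·e^(−0.23t)) = 2.626×10^6: 1 + 15.15·e^(−0.23t) = 1.3899, so e^(−0.23t) = 0.0257383.
−0.23·t = ln(0.0257383) = -3.6598, so t = 3.6598/0.23 = 15.912.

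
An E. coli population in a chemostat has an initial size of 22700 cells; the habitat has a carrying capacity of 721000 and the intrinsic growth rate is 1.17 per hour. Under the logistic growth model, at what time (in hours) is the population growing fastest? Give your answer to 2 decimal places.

Logistic growth is fastest at N = K/2 = 360500.
A = (K − N₀)/N₀ = 30.762. Set K/(1 + A·e^(−rt)) = K/2 → A·e^(−rt) = 1.
e^(−1.17t) = 1/30.762 = 0.0325075, so t = ln(30.762)/1.17 = 3.4263/1.17 = 2.9284.

2.93 hours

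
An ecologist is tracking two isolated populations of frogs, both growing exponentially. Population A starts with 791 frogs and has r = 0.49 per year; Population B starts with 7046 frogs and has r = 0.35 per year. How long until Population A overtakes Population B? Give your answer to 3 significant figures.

Set 791·e^(0.49t) = 7046·e^(0.35t).
e^((0.49 − 0.35)t) = 7046/791 → e^(0.14·t) = 8.9077.
0.14·t = ln(8.9077) = 2.1869, so t = 2.1869/0.14 = 15.621.

15.6 years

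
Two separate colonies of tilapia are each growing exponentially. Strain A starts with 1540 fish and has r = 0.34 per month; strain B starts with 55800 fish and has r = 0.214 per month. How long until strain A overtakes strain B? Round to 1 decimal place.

28.5 months

Set 1540·e^(0.34t) = 55800·e^(0.214t).
e^((0.34 − 0.214)t) = 55800/1540 → e^(0.126·t) = 36.234.
0.126·t = ln(36.234) = 3.59, so t = 3.59/0.126 = 28.492.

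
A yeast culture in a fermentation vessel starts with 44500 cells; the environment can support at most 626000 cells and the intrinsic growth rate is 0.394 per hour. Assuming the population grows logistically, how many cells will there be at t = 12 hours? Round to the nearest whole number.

561148 cells

A = (K − N₀)/N₀ = (626000 − 44500)/44500 = 13.067.
N(t) = K/(1 + A·e^(−rt)) = 626000/(1 + 13.067×e^(−0.394×12)).
e^(−4.728) = 0.0088441; denominator = 1 + 13.067×0.0088441 = 1.1156.
N = 626000/1.1156 = 561148.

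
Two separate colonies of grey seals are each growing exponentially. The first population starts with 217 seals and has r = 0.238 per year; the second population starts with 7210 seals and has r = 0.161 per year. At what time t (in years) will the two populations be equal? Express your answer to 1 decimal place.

Set 217·e^(0.238t) = 7210·e^(0.161t).
e^((0.238 − 0.161)t) = 7210/217 → e^(0.077·t) = 33.226.
0.077·t = ln(33.226) = 3.5033, so t = 3.5033/0.077 = 45.498.

45.5 years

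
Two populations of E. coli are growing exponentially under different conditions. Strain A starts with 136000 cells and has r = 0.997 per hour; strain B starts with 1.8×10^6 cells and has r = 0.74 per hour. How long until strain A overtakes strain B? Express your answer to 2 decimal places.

Set 136000·e^(0.997t) = 1.8×10^6·e^(0.74t).
e^((0.997 − 0.74)t) = 1.8×10^6/136000 → e^(0.257·t) = 13.235.
0.257·t = ln(13.235) = 2.5829, so t = 2.5829/0.257 = 10.05.

10.05 hours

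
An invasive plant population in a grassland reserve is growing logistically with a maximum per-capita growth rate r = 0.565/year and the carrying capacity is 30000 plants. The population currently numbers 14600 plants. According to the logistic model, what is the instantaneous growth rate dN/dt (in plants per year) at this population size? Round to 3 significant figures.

4230 plants per year

dN/dt = rN(1 − N/K) = 0.565 × 14600 × (1 − 14600/30000).
1 − 14600/30000 = 0.51333; dN/dt = 0.565 × 14600 × 0.51333 = 4234.5.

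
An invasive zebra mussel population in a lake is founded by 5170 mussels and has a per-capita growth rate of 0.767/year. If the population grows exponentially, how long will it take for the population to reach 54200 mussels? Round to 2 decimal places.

Set N₀·e^(rt) = 54200: e^(0.767·t) = 54200/5170 = 10.484.
0.767·t = ln(10.484) = 2.3498, so t = 2.3498/0.767 = 3.0636.

3.06 years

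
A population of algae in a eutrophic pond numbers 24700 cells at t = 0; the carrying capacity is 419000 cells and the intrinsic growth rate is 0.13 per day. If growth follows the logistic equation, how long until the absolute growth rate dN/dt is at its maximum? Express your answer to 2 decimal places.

Logistic growth is fastest at N = K/2 = 209500.
A = (K − N₀)/N₀ = 15.964. Set K/(1 + A·e^(−rt)) = K/2 → A·e^(−rt) = 1.
e^(−0.13t) = 1/15.964 = 0.0626427, so t = ln(15.964)/0.13 = 2.7703/0.13 = 21.31.

21.31 days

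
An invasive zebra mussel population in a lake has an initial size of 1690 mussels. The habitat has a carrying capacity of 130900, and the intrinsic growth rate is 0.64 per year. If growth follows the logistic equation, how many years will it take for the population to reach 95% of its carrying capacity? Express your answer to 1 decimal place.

11.4 years

A = (K − N₀)/N₀ = (130900 − 1690)/1690 = 76.456.
Solve 130900/(1 + 76.456·e^(−0.64t)) = 124355: 1 + 76.456·e^(−0.64t) = 1.0526, so e^(−0.64t) = 0.000688394.
−0.64·t = ln(0.000688394) = -7.2811, so t = 7.2811/0.64 = 11.377.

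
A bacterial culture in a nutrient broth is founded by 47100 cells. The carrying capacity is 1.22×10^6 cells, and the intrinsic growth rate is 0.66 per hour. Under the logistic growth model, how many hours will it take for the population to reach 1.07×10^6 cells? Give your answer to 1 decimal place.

A = (K − N₀)/N₀ = (1.22×10^6 − 47100)/47100 = 24.902.
Solve 1.22×10^6/(1 + 24.902·e^(−0.66t)) = 1.07×10^6: 1 + 24.902·e^(−0.66t) = 1.1402, so e^(−0.66t) = 0.00562947.
−0.66·t = ln(0.00562947) = -5.1797, so t = 5.1797/0.66 = 7.8481.

7.8 hours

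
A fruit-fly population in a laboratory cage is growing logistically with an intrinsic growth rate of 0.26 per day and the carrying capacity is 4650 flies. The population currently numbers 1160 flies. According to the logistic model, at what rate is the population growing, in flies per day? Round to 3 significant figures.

dN/dt = rN(1 − N/K) = 0.26 × 1160 × (1 − 1160/4650).
1 − 1160/4650 = 0.75054; dN/dt = 0.26 × 1160 × 0.75054 = 226.36.

226 flies per day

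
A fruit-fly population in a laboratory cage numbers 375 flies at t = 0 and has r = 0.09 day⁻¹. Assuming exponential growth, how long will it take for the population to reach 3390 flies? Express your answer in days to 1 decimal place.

Set N₀·e^(rt) = 3390: e^(0.09·t) = 3390/375 = 9.04.
0.09·t = ln(9.04) = 2.2017, so t = 2.2017/0.09 = 24.463.

24.5 days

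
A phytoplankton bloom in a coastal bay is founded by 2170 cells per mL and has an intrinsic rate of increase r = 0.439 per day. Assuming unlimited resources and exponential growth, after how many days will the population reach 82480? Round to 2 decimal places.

Set N₀·e^(rt) = 82480: e^(0.439·t) = 82480/2170 = 38.009.
0.439·t = ln(38.009) = 3.6378, so t = 3.6378/0.439 = 8.2866.

8.29 days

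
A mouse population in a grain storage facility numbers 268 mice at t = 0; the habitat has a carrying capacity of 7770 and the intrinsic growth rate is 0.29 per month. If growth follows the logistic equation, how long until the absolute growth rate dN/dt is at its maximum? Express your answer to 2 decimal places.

11.49 months

Logistic growth is fastest at N = K/2 = 3885.
A = (K − N₀)/N₀ = 27.993. Set K/(1 + A·e^(−rt)) = K/2 → A·e^(−rt) = 1.
e^(−0.29t) = 1/27.993 = 0.0357238, so t = ln(27.993)/0.29 = 3.3319/0.29 = 11.489.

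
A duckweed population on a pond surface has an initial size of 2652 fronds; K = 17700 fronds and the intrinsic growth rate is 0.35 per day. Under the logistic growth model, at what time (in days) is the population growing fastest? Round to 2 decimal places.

Logistic growth is fastest at N = K/2 = 8850.
A = (K − N₀)/N₀ = 5.6742. Set K/(1 + A·e^(−rt)) = K/2 → A·e^(−rt) = 1.
e^(−0.35t) = 1/5.6742 = 0.176236, so t = ln(5.6742)/0.35 = 1.7359/0.35 = 4.9598.

4.96 days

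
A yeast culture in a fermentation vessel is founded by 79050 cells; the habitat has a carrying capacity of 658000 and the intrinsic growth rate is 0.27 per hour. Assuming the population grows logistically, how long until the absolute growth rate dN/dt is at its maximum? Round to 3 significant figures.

Logistic growth is fastest at N = K/2 = 329000.
A = (K − N₀)/N₀ = 7.3238. Set K/(1 + A·e^(−rt)) = K/2 → A·e^(−rt) = 1.
e^(−0.27t) = 1/7.3238 = 0.13654, so t = ln(7.3238)/0.27 = 1.9911/0.27 = 7.3746.

7.37 hours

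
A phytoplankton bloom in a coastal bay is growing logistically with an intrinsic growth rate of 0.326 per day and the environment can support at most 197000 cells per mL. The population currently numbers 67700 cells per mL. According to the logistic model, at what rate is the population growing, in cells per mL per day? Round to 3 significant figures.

dN/dt = rN(1 − N/K) = 0.326 × 67700 × (1 − 67700/197000).
1 − 67700/197000 = 0.65635; dN/dt = 0.326 × 67700 × 0.65635 = 14486.

14500 cells per mL per day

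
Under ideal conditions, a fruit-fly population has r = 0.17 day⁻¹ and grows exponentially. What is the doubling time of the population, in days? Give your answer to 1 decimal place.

4.1 days

Doubling time t_d = ln(2)/r = 0.6931/0.17 = 4.0773.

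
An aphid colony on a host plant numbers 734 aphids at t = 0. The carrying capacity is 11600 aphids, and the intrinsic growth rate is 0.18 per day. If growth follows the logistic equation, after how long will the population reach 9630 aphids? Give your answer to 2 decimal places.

23.79 days

A = (K − N₀)/N₀ = (11600 − 734)/734 = 14.804.
Solve 11600/(1 + 14.804·e^(−0.18t)) = 9630: 1 + 14.804·e^(−0.18t) = 1.2046, so e^(−0.18t) = 0.0138187.
−0.18·t = ln(0.0138187) = -4.2817, so t = 4.2817/0.18 = 23.787.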